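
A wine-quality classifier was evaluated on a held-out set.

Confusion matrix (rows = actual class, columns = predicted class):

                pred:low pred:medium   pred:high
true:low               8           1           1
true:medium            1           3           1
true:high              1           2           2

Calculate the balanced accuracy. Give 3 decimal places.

Balanced accuracy = mean of per-class recall.
  low: recall = 8/10 = 0.8000
  medium: recall = 3/5 = 0.6000
  high: recall = 2/5 = 0.4000
Mean = (0.8000 + 0.6000 + 0.4000) / 3 = 0.600

0.600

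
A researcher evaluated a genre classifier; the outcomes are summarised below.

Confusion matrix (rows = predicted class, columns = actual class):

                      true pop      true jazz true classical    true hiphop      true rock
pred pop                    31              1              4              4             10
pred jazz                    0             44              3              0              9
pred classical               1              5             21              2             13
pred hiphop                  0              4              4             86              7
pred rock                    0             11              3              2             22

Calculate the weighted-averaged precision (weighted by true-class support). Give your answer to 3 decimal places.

Per-class precision (TP/(TP+FP)):
  pop: TP=31, FP=1+4+4+10=19 → 31/50 = 0.6200
  jazz: TP=44, FP=0+3+0+9=12 → 44/56 = 0.7857
  classical: TP=21, FP=1+5+2+13=21 → 21/42 = 0.5000
  hiphop: TP=86, FP=0+4+4+7=15 → 86/101 = 0.8515
  rock: TP=22, FP=0+11+3+2=16 → 22/38 = 0.5789
Weighted-precision = Σ (supportᵢ/N)·precisionᵢ with N=287: (32/287)·0.6200 + (65/287)·0.7857 + (35/287)·0.5000 + (94/287)·0.8515 + (61/287)·0.5789 = 0.710

0.710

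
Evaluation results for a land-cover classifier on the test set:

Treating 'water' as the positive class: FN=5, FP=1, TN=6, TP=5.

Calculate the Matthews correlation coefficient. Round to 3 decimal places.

MCC = (TP·TN − FP·FN) / √((TP+FP)(TP+FN)(TN+FP)(TN+FN))
Numerator = 5·6 − 1·5 = 25
Denominator = √(6·10·7·11) = √4620 = 67.9706
MCC = 25 / 67.9706 = 0.368

0.368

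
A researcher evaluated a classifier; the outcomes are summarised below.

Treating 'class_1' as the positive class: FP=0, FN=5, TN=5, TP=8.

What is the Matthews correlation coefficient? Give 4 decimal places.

0.5547

MCC = (TP·TN − FP·FN) / √((TP+FP)(TP+FN)(TN+FP)(TN+FN))
Numerator = 8·5 − 0·5 = 40
Denominator = √(8·13·5·10) = √5200 = 72.1110
MCC = 40 / 72.1110 = 0.5547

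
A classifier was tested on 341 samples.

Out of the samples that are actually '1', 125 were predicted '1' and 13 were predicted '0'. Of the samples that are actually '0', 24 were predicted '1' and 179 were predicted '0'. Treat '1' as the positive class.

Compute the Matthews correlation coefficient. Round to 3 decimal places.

0.779

MCC = (TP·TN − FP·FN) / √((TP+FP)(TP+FN)(TN+FP)(TN+FN))
Numerator = 125·179 − 24·13 = 22063
Denominator = √(149·138·203·192) = √801424512 = 28309.4421
MCC = 22063 / 28309.4421 = 0.779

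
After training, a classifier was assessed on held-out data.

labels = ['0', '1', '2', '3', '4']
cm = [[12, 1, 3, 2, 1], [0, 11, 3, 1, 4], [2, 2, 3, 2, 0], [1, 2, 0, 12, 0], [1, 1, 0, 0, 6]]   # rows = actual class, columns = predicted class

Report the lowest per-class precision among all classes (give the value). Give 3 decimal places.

Per-class precision (TP/(TP+FP)):
  0: TP=12, FP=0+2+1+1=4 → 12/16 = 0.7500
  1: TP=11, FP=1+2+2+1=6 → 11/17 = 0.6471
  2: TP=3, FP=3+3+0+0=6 → 3/9 = 0.3333
  3: TP=12, FP=2+1+2+0=5 → 12/17 = 0.7059
  4: TP=6, FP=1+4+0+0=5 → 6/11 = 0.5455
Lowest is class '2' with precision = 0.333.

0.333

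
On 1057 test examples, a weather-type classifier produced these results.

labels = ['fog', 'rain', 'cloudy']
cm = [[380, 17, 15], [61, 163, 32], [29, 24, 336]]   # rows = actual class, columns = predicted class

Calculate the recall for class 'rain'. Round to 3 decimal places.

0.637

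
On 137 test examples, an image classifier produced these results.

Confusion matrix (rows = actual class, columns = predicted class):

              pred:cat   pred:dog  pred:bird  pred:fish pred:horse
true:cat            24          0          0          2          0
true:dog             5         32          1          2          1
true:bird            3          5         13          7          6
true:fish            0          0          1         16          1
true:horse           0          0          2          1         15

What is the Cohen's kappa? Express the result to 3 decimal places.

0.660

Observed agreement pₒ = trace/N = 100/137 = 0.7299
Expected agreement pₑ = Σ (rowᵢ·colᵢ)/N² = (26·32 + 41·37 + 34·17 + 18·28 + 18·23)/137² = 0.2049
κ = (pₒ − pₑ)/(1 − pₑ) = (0.7299 − 0.2049)/(1 − 0.2049) = 0.660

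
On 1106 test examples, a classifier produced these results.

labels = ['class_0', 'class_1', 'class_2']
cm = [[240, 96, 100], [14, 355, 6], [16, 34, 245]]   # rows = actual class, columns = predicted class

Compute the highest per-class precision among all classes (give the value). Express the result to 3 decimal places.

Per-class precision (TP/(TP+FP)):
  class_0: TP=240, FP=14+16=30 → 240/270 = 0.8889
  class_1: TP=355, FP=96+34=130 → 355/485 = 0.7320
  class_2: TP=245, FP=100+6=106 → 245/351 = 0.6980
Highest is class 'class_0' with precision = 0.889.

0.889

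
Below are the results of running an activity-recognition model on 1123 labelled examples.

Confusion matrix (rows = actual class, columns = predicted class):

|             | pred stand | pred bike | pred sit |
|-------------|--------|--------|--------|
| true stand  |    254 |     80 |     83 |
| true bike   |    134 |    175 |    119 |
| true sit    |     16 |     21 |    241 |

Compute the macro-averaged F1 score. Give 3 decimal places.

Per-class F1 score (2·TP/(2·TP+FP+FN)):
  stand: TP=254, FP=134+16=150, FN=80+83=163 → 508/821 = 0.6188
  bike: TP=175, FP=80+21=101, FN=134+119=253 → 350/704 = 0.4972
  sit: TP=241, FP=83+119=202, FN=16+21=37 → 482/721 = 0.6685
Macro-F1 score = mean = (0.6188 + 0.4972 + 0.6685) / 3 = 0.595

0.595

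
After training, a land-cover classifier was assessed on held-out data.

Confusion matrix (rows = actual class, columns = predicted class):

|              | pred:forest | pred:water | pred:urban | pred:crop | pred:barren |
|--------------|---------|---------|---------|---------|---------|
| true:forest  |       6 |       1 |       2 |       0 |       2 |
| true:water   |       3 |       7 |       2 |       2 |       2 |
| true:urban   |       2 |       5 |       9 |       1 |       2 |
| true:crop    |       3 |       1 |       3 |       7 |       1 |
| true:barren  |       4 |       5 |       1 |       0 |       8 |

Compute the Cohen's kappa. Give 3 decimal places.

0.336

Observed agreement pₒ = trace/N = 37/79 = 0.4684
Expected agreement pₑ = Σ (rowᵢ·colᵢ)/N² = (11·18 + 16·19 + 19·17 + 15·10 + 18·15)/79² = 0.1995
κ = (pₒ − pₑ)/(1 − pₑ) = (0.4684 − 0.1995)/(1 − 0.1995) = 0.336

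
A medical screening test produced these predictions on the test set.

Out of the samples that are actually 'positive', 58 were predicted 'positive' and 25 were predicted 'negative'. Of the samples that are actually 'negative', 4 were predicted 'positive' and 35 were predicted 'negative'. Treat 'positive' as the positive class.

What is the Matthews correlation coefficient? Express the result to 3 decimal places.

MCC = (TP·TN − FP·FN) / √((TP+FP)(TP+FN)(TN+FP)(TN+FN))
Numerator = 58·35 − 4·25 = 1930
Denominator = √(62·83·39·60) = √12041640 = 3470.1066
MCC = 1930 / 3470.1066 = 0.556

0.556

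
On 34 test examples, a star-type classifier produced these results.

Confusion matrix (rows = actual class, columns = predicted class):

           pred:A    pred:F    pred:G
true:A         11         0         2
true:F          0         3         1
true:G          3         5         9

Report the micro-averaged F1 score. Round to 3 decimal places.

Micro-averaging pools counts across classes: ΣTP=23, ΣFP=11, ΣFN=11.
Micro-F1 score = 2·TP/(2·TP+FP+FN) on pooled counts = 0.676 (equals overall accuracy in single-label multiclass).

0.676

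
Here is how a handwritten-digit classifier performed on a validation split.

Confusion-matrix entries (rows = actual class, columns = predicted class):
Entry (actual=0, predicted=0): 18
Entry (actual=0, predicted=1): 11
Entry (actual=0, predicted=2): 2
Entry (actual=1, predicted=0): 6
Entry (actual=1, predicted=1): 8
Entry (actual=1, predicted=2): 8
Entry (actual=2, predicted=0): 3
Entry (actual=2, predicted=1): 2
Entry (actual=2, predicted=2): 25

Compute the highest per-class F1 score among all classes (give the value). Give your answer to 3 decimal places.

0.769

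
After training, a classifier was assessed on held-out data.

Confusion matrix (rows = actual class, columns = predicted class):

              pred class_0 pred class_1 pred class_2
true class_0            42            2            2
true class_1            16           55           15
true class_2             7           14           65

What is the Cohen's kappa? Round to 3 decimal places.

0.611

Observed agreement pₒ = trace/N = 162/218 = 0.7431
Expected agreement pₑ = Σ (rowᵢ·colᵢ)/N² = (46·65 + 86·71 + 86·82)/218² = 0.3398
κ = (pₒ − pₑ)/(1 − pₑ) = (0.7431 − 0.3398)/(1 − 0.3398) = 0.611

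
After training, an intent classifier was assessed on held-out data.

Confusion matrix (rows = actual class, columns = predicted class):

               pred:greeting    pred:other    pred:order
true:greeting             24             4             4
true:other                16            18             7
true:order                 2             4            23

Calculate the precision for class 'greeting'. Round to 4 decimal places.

0.5714

precision = TP/(TP+FP).
greeting: TP=24, FP=16+2=18 → 24/42 = 0.57143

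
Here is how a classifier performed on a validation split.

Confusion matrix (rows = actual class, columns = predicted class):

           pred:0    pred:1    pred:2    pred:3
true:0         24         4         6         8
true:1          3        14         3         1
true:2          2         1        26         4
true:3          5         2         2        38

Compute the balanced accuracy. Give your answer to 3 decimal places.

Balanced accuracy = mean of per-class recall.
  0: recall = 24/42 = 0.5714
  1: recall = 14/21 = 0.6667
  2: recall = 26/33 = 0.7879
  3: recall = 38/47 = 0.8085
Mean = (0.5714 + 0.6667 + 0.7879 + 0.8085) / 4 = 0.709

0.709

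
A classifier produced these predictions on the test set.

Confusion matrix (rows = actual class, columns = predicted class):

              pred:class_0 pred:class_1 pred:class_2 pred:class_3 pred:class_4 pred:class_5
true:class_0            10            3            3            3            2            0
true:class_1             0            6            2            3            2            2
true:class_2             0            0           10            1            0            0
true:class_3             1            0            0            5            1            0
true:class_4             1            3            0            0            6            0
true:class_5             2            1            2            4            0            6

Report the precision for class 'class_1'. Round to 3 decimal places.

0.462

Treat 'class_1' as positive and all other classes as negative.
precision = TP/(TP+FP).
class_1: TP=6, FP=3+0+0+3+1=7 → 6/13 = 0.4615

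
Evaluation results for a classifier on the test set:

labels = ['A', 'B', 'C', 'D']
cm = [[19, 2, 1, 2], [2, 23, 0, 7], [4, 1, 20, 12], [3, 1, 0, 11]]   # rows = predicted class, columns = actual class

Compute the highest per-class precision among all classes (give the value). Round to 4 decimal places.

Per-class precision (TP/(TP+FP)):
  A: TP=19, FP=2+1+2=5 → 19/24 = 0.79167
  B: TP=23, FP=2+0+7=9 → 23/32 = 0.71875
  C: TP=20, FP=4+1+12=17 → 20/37 = 0.54054
  D: TP=11, FP=3+1+0=4 → 11/15 = 0.73333
Highest is class 'A' with precision = 0.7917.

0.7917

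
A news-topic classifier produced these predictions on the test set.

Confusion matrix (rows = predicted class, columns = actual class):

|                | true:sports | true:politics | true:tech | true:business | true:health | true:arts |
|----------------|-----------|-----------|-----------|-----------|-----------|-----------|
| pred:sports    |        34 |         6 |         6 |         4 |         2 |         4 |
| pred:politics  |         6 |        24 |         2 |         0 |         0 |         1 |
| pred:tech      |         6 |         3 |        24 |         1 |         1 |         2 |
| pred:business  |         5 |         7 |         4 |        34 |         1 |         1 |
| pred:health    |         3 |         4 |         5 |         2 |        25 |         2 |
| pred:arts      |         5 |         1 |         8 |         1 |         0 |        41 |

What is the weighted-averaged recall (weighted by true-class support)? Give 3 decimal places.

Per-class recall (TP/(TP+FN)):
  sports: TP=34, FN=6+6+5+3+5=25 → 34/59 = 0.5763
  politics: TP=24, FN=6+3+7+4+1=21 → 24/45 = 0.5333
  tech: TP=24, FN=6+2+4+5+8=25 → 24/49 = 0.4898
  business: TP=34, FN=4+0+1+2+1=8 → 34/42 = 0.8095
  health: TP=25, FN=2+0+1+1+0=4 → 25/29 = 0.8621
  arts: TP=41, FN=4+1+2+1+2=10 → 41/51 = 0.8039
Weighted-recall = Σ (supportᵢ/N)·recallᵢ with N=275: (59/275)·0.5763 + (45/275)·0.5333 + (49/275)·0.4898 + (42/275)·0.8095 + (29/275)·0.8621 + (51/275)·0.8039 = 0.662

0.662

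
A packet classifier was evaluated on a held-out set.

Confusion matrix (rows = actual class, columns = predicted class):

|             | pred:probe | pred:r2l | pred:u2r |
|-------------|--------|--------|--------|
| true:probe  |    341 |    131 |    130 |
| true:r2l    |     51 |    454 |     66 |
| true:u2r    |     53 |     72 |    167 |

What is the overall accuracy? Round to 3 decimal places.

Accuracy = trace / total = (341+454+167=962) / 1465 = 962/1465 = 0.657

0.657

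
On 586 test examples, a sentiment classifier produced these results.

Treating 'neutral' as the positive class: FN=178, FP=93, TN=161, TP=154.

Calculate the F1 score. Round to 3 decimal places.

Precision = TP/(TP+FP) = 154/247 = 0.6235
Recall = TP/(TP+FN) = 154/332 = 0.4639
F1 = 2·TP/(2·TP+FP+FN) = 308/579 = 0.532

0.532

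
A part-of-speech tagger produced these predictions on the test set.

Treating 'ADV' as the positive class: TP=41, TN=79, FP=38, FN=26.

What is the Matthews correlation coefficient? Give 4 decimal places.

0.2791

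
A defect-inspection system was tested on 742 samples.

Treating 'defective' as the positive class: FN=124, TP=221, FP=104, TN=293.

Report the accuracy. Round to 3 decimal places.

0.693

Accuracy = (TP+TN)/N = (221+293)/742 = 0.693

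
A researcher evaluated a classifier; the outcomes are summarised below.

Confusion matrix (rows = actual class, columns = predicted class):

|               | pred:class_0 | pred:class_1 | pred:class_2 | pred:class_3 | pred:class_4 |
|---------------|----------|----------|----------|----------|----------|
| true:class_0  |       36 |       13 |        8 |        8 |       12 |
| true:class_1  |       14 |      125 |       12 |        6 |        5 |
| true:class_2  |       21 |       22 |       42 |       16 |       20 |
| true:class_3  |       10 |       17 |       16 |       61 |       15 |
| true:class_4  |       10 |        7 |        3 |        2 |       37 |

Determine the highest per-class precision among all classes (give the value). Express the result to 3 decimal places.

0.679

Per-class precision (TP/(TP+FP)):
  class_0: TP=36, FP=14+21+10+10=55 → 36/91 = 0.3956
  class_1: TP=125, FP=13+22+17+7=59 → 125/184 = 0.6793
  class_2: TP=42, FP=8+12+16+3=39 → 42/81 = 0.5185
  class_3: TP=61, FP=8+6+16+2=32 → 61/93 = 0.6559
  class_4: TP=37, FP=12+5+20+15=52 → 37/89 = 0.4157
Highest is class 'class_1' with precision = 0.679.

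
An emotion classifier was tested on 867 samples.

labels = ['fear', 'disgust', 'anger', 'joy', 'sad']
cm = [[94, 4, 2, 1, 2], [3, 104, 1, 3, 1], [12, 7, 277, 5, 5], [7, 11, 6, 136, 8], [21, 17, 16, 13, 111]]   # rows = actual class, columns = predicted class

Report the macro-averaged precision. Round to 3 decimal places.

Per-class precision (TP/(TP+FP)):
  fear: TP=94, FP=3+12+7+21=43 → 94/137 = 0.6861
  disgust: TP=104, FP=4+7+11+17=39 → 104/143 = 0.7273
  anger: TP=277, FP=2+1+6+16=25 → 277/302 = 0.9172
  joy: TP=136, FP=1+3+5+13=22 → 136/158 = 0.8608
  sad: TP=111, FP=2+1+5+8=16 → 111/127 = 0.8740
Macro-precision = mean = (0.6861 + 0.7273 + 0.9172 + 0.8608 + 0.8740) / 5 = 0.813

0.813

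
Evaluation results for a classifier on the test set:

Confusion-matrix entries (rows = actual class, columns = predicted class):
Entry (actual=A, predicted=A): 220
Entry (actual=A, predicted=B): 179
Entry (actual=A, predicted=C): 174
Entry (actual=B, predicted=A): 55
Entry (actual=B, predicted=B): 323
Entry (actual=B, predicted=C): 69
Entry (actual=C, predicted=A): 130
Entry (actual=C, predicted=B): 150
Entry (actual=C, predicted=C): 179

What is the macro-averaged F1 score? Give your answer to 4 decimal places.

0.4814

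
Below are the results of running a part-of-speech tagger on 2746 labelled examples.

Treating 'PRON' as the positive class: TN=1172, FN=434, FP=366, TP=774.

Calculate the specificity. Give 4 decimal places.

0.7620

Specificity = TN/(TN+FP) = 1172/(1172+366) = 0.7620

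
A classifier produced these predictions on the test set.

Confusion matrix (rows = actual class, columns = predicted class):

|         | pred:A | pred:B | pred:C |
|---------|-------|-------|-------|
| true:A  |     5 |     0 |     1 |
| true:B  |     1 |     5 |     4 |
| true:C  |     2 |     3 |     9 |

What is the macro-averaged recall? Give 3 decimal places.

0.659

Per-class recall (TP/(TP+FN)):
  A: TP=5, FN=0+1=1 → 5/6 = 0.8333
  B: TP=5, FN=1+4=5 → 5/10 = 0.5000
  C: TP=9, FN=2+3=5 → 9/14 = 0.6429
Macro-recall = mean = (0.8333 + 0.5000 + 0.6429) / 3 = 0.659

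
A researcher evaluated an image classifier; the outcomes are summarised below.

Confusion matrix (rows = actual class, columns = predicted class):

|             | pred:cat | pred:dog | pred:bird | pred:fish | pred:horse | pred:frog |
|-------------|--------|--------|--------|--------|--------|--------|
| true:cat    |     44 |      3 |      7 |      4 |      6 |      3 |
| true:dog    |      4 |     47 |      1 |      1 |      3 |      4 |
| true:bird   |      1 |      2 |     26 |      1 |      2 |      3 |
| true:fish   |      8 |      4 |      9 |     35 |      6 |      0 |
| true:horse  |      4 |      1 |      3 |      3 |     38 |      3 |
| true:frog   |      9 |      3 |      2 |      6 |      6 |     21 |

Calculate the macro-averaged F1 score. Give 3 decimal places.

Per-class F1 score (2·TP/(2·TP+FP+FN)):
  cat: TP=44, FP=4+1+8+4+9=26, FN=3+7+4+6+3=23 → 88/137 = 0.6423
  dog: TP=47, FP=3+2+4+1+3=13, FN=4+1+1+3+4=13 → 94/120 = 0.7833
  bird: TP=26, FP=7+1+9+3+2=22, FN=1+2+1+2+3=9 → 52/83 = 0.6265
  fish: TP=35, FP=4+1+1+3+6=15, FN=8+4+9+6+0=27 → 70/112 = 0.6250
  horse: TP=38, FP=6+3+2+6+6=23, FN=4+1+3+3+3=14 → 76/113 = 0.6726
  frog: TP=21, FP=3+4+3+0+3=13, FN=9+3+2+6+6=26 → 42/81 = 0.5185
Macro-F1 score = mean = (0.6423 + 0.7833 + 0.6265 + 0.6250 + 0.6726 + 0.5185) / 6 = 0.645

0.645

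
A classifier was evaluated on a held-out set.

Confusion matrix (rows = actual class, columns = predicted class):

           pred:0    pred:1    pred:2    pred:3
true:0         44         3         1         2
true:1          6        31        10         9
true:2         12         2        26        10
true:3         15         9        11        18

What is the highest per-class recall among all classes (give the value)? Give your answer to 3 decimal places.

Per-class recall (TP/(TP+FN)):
  0: TP=44, FN=3+1+2=6 → 44/50 = 0.8800
  1: TP=31, FN=6+10+9=25 → 31/56 = 0.5536
  2: TP=26, FN=12+2+10=24 → 26/50 = 0.5200
  3: TP=18, FN=15+9+11=35 → 18/53 = 0.3396
Highest is class '0' with recall = 0.880.

0.880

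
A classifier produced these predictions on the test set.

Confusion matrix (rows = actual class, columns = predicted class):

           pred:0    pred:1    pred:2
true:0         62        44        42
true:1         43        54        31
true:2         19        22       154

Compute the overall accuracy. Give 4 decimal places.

Accuracy = trace / total = (62+54+154=270) / 471 = 270/471 = 0.5732

0.5732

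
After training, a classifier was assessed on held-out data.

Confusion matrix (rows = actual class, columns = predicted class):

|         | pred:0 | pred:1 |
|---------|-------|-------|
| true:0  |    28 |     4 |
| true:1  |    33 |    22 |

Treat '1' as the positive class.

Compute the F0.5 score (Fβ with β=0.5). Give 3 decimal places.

Fβ = (1+β²)·TP / ((1+β²)·TP + β²·FN + FP), with β²=1/4
= 1.25·22 / (1.25·22 + 0.25·33 + 4) = 0.692

0.692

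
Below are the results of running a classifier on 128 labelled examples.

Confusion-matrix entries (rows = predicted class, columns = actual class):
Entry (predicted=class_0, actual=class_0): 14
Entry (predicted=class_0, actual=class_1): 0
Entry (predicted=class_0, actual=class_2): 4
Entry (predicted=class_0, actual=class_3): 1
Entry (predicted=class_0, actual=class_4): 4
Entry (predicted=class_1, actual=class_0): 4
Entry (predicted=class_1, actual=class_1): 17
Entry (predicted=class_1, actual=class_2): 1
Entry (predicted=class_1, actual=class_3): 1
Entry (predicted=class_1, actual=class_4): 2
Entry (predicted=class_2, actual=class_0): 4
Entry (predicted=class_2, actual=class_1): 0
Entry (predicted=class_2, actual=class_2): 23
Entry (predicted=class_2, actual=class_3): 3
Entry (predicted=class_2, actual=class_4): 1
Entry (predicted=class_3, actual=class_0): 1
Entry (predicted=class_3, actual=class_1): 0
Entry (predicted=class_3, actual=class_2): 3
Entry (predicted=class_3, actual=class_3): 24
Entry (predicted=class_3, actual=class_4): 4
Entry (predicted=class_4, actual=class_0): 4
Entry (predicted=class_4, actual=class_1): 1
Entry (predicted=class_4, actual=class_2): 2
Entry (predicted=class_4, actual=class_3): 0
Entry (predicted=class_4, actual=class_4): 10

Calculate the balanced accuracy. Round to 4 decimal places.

Balanced accuracy = mean of per-class recall.
  class_0: recall = 14/27 = 0.51852
  class_1: recall = 17/18 = 0.94444
  class_2: recall = 23/33 = 0.69697
  class_3: recall = 24/29 = 0.82759
  class_4: recall = 10/21 = 0.47619
Mean = (0.51852 + 0.94444 + 0.69697 + 0.82759 + 0.47619) / 5 = 0.6927

0.6927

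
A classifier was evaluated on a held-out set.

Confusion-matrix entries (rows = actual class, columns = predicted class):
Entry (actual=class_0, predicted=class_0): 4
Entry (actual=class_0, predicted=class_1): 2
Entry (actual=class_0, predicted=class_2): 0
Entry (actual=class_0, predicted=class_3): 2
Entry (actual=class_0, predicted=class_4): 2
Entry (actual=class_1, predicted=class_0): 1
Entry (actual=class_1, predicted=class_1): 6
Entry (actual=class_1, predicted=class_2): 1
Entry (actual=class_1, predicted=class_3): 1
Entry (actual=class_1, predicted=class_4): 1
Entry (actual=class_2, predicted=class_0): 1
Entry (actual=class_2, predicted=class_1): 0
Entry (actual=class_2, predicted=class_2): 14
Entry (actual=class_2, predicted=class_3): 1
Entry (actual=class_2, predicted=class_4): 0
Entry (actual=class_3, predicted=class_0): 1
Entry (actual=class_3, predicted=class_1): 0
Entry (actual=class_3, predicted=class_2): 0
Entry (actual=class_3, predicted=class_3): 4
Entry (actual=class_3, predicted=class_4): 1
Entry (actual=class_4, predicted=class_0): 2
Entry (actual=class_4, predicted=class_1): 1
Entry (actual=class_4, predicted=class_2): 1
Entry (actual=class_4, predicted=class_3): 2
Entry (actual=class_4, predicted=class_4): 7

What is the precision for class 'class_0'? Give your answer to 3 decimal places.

0.444

Treat 'class_0' as positive and all other classes as negative.
precision = TP/(TP+FP).
class_0: TP=4, FP=1+1+1+2=5 → 4/9 = 0.4444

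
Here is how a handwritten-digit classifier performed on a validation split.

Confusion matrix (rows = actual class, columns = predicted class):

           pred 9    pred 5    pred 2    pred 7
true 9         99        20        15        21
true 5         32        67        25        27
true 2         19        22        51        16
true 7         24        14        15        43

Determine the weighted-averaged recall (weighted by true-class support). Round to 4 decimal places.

0.5098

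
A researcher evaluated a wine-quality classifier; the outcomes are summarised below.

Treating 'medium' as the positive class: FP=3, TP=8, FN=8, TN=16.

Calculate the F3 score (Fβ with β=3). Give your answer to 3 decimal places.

Fβ = (1+β²)·TP / ((1+β²)·TP + β²·FN + FP), with β²=9
= 10·8 / (10·8 + 9·8 + 3) = 0.516

0.516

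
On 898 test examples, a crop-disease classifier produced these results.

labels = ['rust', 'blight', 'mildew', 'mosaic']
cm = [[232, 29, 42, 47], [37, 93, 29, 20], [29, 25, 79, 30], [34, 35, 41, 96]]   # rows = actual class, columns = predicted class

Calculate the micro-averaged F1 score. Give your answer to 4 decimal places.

Micro-averaging pools counts across classes: ΣTP=500, ΣFP=398, ΣFN=398.
Micro-F1 score = 2·TP/(2·TP+FP+FN) on pooled counts = 0.5568 (equals overall accuracy in single-label multiclass).

0.5568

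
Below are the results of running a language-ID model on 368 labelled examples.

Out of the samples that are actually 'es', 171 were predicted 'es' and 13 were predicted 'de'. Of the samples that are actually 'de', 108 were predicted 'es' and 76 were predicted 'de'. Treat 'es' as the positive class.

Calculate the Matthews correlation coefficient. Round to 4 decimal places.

0.3998

MCC = (TP·TN − FP·FN) / √((TP+FP)(TP+FN)(TN+FP)(TN+FN))
Numerator = 171·76 − 108·13 = 11592
Denominator = √(279·184·184·89) = √840678336 = 28994.4535
MCC = 11592 / 28994.4535 = 0.3998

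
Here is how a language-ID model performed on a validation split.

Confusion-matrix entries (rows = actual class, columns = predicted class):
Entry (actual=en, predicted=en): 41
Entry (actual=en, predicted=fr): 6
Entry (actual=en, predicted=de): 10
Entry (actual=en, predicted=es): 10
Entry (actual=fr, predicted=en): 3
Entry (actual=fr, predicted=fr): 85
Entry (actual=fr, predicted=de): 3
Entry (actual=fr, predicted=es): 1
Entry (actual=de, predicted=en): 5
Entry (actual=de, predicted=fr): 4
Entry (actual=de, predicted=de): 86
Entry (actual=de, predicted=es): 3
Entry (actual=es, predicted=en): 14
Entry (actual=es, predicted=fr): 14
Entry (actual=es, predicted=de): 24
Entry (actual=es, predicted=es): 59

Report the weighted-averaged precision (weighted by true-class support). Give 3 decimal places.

Per-class precision (TP/(TP+FP)):
  en: TP=41, FP=3+5+14=22 → 41/63 = 0.6508
  fr: TP=85, FP=6+4+14=24 → 85/109 = 0.7798
  de: TP=86, FP=10+3+24=37 → 86/123 = 0.6992
  es: TP=59, FP=10+1+3=14 → 59/73 = 0.8082
Weighted-precision = Σ (supportᵢ/N)·precisionᵢ with N=368: (67/368)·0.6508 + (92/368)·0.7798 + (98/368)·0.6992 + (111/368)·0.8082 = 0.743

0.743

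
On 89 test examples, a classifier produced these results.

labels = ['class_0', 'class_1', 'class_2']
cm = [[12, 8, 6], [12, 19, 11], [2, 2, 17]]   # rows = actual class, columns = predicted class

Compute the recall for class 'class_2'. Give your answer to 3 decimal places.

0.810

Treat 'class_2' as positive and all other classes as negative.
recall = TP/(TP+FN).
class_2: TP=17, FN=2+2=4 → 17/21 = 0.8095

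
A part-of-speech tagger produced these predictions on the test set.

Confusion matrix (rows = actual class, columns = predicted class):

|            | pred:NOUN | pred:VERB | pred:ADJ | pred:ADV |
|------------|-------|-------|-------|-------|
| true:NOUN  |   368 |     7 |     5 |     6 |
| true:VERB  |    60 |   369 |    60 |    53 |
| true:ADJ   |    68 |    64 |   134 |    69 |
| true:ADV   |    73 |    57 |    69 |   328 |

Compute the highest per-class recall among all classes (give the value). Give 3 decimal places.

Per-class recall (TP/(TP+FN)):
  NOUN: TP=368, FN=7+5+6=18 → 368/386 = 0.9534
  VERB: TP=369, FN=60+60+53=173 → 369/542 = 0.6808
  ADJ: TP=134, FN=68+64+69=201 → 134/335 = 0.4000
  ADV: TP=328, FN=73+57+69=199 → 328/527 = 0.6224
Highest is class 'NOUN' with recall = 0.953.

0.953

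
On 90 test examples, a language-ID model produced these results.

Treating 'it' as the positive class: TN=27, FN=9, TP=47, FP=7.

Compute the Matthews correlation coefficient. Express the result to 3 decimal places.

0.627

MCC = (TP·TN − FP·FN) / √((TP+FP)(TP+FN)(TN+FP)(TN+FN))
Numerator = 47·27 − 7·9 = 1206
Denominator = √(54·56·34·36) = √3701376 = 1923.8960
MCC = 1206 / 1923.8960 = 0.627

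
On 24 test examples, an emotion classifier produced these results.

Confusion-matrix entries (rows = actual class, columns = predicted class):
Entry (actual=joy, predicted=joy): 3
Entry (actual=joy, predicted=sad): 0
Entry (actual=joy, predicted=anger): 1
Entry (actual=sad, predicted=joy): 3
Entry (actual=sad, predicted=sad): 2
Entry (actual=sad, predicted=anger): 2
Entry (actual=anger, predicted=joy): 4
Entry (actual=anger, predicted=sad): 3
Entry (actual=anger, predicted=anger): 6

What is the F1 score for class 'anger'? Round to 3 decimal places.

Treat 'anger' as positive and all other classes as negative.
F1 score = 2·TP/(2·TP+FP+FN).
anger: TP=6, FP=1+2=3, FN=4+3=7 → 12/22 = 0.5455

0.545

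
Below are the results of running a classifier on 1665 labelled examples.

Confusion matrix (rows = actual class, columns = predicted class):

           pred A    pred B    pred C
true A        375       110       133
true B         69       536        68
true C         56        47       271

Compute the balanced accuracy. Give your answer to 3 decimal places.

0.709

Balanced accuracy = mean of per-class recall.
  A: recall = 375/618 = 0.6068
  B: recall = 536/673 = 0.7964
  C: recall = 271/374 = 0.7246
Mean = (0.6068 + 0.7964 + 0.7246) / 3 = 0.709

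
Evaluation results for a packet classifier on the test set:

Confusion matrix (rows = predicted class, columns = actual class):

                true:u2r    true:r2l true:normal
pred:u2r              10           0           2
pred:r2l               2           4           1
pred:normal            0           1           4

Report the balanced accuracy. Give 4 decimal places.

0.7349

Balanced accuracy = mean of per-class recall.
  u2r: recall = 10/12 = 0.83333
  r2l: recall = 4/5 = 0.80000
  normal: recall = 4/7 = 0.57143
Mean = (0.83333 + 0.80000 + 0.57143) / 3 = 0.7349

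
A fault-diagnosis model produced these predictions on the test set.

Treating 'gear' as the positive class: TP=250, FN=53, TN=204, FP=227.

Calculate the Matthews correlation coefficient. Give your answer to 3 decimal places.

0.308

MCC = (TP·TN − FP·FN) / √((TP+FP)(TP+FN)(TN+FP)(TN+FN))
Numerator = 250·204 − 227·53 = 38969
Denominator = √(477·303·431·257) = √16009265277 = 126527.7253
MCC = 38969 / 126527.7253 = 0.308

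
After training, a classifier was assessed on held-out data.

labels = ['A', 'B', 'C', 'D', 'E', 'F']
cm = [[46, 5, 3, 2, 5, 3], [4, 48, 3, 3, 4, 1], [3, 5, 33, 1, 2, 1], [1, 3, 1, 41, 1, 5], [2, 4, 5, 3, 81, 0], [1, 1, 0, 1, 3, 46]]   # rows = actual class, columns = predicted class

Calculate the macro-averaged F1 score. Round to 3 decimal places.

0.789

Per-class F1 score (2·TP/(2·TP+FP+FN)):
  A: TP=46, FP=4+3+1+2+1=11, FN=5+3+2+5+3=18 → 92/121 = 0.7603
  B: TP=48, FP=5+5+3+4+1=18, FN=4+3+3+4+1=15 → 96/129 = 0.7442
  C: TP=33, FP=3+3+1+5+0=12, FN=3+5+1+2+1=12 → 66/90 = 0.7333
  D: TP=41, FP=2+3+1+3+1=10, FN=1+3+1+1+5=11 → 82/103 = 0.7961
  E: TP=81, FP=5+4+2+1+3=15, FN=2+4+5+3+0=14 → 162/191 = 0.8482
  F: TP=46, FP=3+1+1+5+0=10, FN=1+1+0+1+3=6 → 92/108 = 0.8519
Macro-F1 score = mean = (0.7603 + 0.7442 + 0.7333 + 0.7961 + 0.8482 + 0.8519) / 6 = 0.789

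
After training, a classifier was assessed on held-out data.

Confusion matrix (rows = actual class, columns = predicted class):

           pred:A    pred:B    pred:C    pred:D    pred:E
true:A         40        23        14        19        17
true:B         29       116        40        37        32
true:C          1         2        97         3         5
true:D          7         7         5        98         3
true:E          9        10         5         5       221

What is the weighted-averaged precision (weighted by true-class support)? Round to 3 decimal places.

0.681

Per-class precision (TP/(TP+FP)):
  A: TP=40, FP=29+1+7+9=46 → 40/86 = 0.4651
  B: TP=116, FP=23+2+7+10=42 → 116/158 = 0.7342
  C: TP=97, FP=14+40+5+5=64 → 97/161 = 0.6025
  D: TP=98, FP=19+37+3+5=64 → 98/162 = 0.6049
  E: TP=221, FP=17+32+5+3=57 → 221/278 = 0.7950
Weighted-precision = Σ (supportᵢ/N)·precisionᵢ with N=845: (113/845)·0.4651 + (254/845)·0.7342 + (108/845)·0.6025 + (120/845)·0.6049 + (250/845)·0.7950 = 0.681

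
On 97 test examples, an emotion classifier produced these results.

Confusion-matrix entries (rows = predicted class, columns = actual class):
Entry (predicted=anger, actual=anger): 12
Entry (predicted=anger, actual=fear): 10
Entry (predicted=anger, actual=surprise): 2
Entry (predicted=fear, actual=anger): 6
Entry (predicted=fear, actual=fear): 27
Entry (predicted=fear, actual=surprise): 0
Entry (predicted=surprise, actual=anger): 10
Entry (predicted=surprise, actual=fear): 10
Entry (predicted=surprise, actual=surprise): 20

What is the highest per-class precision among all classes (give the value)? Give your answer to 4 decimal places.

0.8182

Per-class precision (TP/(TP+FP)):
  anger: TP=12, FP=10+2=12 → 12/24 = 0.50000
  fear: TP=27, FP=6+0=6 → 27/33 = 0.81818
  surprise: TP=20, FP=10+10=20 → 20/40 = 0.50000
Highest is class 'fear' with precision = 0.8182.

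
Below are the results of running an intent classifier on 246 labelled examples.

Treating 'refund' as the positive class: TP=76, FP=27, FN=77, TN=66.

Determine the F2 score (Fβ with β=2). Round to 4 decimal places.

0.5315

Fβ = (1+β²)·TP / ((1+β²)·TP + β²·FN + FP), with β²=4
= 5·76 / (5·76 + 4·77 + 27) = 0.5315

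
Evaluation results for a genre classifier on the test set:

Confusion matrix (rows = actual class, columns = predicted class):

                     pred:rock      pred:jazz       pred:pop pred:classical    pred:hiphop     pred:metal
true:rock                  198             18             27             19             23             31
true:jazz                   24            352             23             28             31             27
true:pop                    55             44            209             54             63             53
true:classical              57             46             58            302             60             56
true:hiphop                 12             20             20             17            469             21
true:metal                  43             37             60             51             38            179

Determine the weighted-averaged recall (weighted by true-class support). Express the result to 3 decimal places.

0.605

Per-class recall (TP/(TP+FN)):
  rock: TP=198, FN=18+27+19+23+31=118 → 198/316 = 0.6266
  jazz: TP=352, FN=24+23+28+31+27=133 → 352/485 = 0.7258
  pop: TP=209, FN=55+44+54+63+53=269 → 209/478 = 0.4372
  classical: TP=302, FN=57+46+58+60+56=277 → 302/579 = 0.5216
  hiphop: TP=469, FN=12+20+20+17+21=90 → 469/559 = 0.8390
  metal: TP=179, FN=43+37+60+51+38=229 → 179/408 = 0.4387
Weighted-recall = Σ (supportᵢ/N)·recallᵢ with N=2825: (316/2825)·0.6266 + (485/2825)·0.7258 + (478/2825)·0.4372 + (579/2825)·0.5216 + (559/2825)·0.8390 + (408/2825)·0.4387 = 0.605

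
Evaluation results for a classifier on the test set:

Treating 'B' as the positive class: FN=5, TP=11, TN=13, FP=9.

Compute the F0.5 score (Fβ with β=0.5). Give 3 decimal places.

0.573

Fβ = (1+β²)·TP / ((1+β²)·TP + β²·FN + FP), with β²=1/4
= 1.25·11 / (1.25·11 + 0.25·5 + 9) = 0.573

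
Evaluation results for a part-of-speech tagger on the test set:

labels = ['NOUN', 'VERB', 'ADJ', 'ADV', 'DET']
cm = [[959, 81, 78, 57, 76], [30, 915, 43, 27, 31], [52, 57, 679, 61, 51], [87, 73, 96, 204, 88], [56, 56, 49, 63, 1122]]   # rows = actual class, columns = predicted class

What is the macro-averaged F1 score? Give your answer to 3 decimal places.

0.719

Per-class F1 score (2·TP/(2·TP+FP+FN)):
  NOUN: TP=959, FP=30+52+87+56=225, FN=81+78+57+76=292 → 1918/2435 = 0.7877
  VERB: TP=915, FP=81+57+73+56=267, FN=30+43+27+31=131 → 1830/2228 = 0.8214
  ADJ: TP=679, FP=78+43+96+49=266, FN=52+57+61+51=221 → 1358/1845 = 0.7360
  ADV: TP=204, FP=57+27+61+63=208, FN=87+73+96+88=344 → 408/960 = 0.4250
  DET: TP=1122, FP=76+31+51+88=246, FN=56+56+49+63=224 → 2244/2714 = 0.8268
Macro-F1 score = mean = (0.7877 + 0.8214 + 0.7360 + 0.4250 + 0.8268) / 5 = 0.719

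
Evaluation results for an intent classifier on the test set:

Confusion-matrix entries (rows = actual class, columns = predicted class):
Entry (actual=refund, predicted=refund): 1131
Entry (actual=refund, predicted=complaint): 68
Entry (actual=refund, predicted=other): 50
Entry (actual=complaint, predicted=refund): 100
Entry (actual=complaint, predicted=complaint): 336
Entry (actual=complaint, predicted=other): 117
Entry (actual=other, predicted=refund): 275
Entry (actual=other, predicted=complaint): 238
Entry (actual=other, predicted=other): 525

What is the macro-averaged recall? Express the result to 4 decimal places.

Per-class recall (TP/(TP+FN)):
  refund: TP=1131, FN=68+50=118 → 1131/1249 = 0.90552
  complaint: TP=336, FN=100+117=217 → 336/553 = 0.60759
  other: TP=525, FN=275+238=513 → 525/1038 = 0.50578
Macro-recall = mean = (0.90552 + 0.60759 + 0.50578) / 3 = 0.6730

0.6730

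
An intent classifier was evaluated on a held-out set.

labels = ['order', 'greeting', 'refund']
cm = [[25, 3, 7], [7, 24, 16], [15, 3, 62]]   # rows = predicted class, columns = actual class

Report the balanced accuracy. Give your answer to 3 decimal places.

0.687

Balanced accuracy = mean of per-class recall.
  order: recall = 25/47 = 0.5319
  greeting: recall = 24/30 = 0.8000
  refund: recall = 62/85 = 0.7294
Mean = (0.5319 + 0.8000 + 0.7294) / 3 = 0.687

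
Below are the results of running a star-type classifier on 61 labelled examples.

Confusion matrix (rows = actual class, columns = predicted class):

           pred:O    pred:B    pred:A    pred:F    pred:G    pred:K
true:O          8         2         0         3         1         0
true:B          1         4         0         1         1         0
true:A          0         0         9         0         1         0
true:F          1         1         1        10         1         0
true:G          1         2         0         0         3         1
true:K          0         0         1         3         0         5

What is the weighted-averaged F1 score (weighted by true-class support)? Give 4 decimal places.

0.6404

Per-class F1 score (2·TP/(2·TP+FP+FN)):
  O: TP=8, FP=1+0+1+1+0=3, FN=2+0+3+1+0=6 → 16/25 = 0.64000
  B: TP=4, FP=2+0+1+2+0=5, FN=1+0+1+1+0=3 → 8/16 = 0.50000
  A: TP=9, FP=0+0+1+0+1=2, FN=0+0+0+1+0=1 → 18/21 = 0.85714
  F: TP=10, FP=3+1+0+0+3=7, FN=1+1+1+1+0=4 → 20/31 = 0.64516
  G: TP=3, FP=1+1+1+1+0=4, FN=1+2+0+0+1=4 → 6/14 = 0.42857
  K: TP=5, FP=0+0+0+0+1=1, FN=0+0+1+3+0=4 → 10/15 = 0.66667
Weighted-F1 score = Σ (supportᵢ/N)·F1 scoreᵢ with N=61: (14/61)·0.64000 + (7/61)·0.50000 + (10/61)·0.85714 + (14/61)·0.64516 + (7/61)·0.42857 + (9/61)·0.66667 = 0.6404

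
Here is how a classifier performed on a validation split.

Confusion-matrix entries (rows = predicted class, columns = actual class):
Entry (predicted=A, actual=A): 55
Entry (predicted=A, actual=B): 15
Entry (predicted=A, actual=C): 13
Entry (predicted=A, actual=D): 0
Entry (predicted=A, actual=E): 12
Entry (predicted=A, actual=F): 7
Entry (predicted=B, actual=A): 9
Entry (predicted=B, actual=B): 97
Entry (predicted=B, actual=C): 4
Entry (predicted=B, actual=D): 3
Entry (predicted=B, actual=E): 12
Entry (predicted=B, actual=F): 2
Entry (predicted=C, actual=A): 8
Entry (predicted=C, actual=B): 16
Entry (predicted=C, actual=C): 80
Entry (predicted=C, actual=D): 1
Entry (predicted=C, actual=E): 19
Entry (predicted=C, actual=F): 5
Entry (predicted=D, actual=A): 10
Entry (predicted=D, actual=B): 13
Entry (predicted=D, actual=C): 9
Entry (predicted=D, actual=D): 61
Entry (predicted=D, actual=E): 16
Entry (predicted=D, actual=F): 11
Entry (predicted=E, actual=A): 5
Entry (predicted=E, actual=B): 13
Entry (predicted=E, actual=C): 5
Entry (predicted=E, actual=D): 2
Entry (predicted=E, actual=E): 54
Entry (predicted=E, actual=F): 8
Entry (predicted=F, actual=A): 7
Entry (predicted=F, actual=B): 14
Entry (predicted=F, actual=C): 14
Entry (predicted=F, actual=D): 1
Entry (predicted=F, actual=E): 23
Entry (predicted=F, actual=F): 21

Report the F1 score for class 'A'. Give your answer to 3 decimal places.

0.561

One-vs-rest for 'A': TP = diagonal; FP = other classes predicted 'A'; FN = 'A' predicted as other.
F1 score = 2·TP/(2·TP+FP+FN).
A: TP=55, FP=15+13+0+12+7=47, FN=9+8+10+5+7=39 → 110/196 = 0.5612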